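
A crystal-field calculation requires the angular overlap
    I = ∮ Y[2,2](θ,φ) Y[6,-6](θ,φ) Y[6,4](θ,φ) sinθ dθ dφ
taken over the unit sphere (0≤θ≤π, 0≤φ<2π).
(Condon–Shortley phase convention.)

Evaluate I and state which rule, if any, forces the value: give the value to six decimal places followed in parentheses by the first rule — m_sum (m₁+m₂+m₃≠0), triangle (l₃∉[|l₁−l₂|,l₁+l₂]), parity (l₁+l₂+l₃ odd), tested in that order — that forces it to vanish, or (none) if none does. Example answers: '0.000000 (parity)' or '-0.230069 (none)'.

-0.076075 (none)

Rules hold: Σm=0, L=14 even, 4≤6≤8.
N = 5·13·13 = 845
Δ = 2!·2!·10!/15! = 1/90090
Racah Σ t=0..2: t=0:+1/69120 t=1:−1/14400 t=2:+1/69120 = -7/172800
⇒ 3j(2 6 6; 0 0 0)² = 14/715, sgn -1
Racah Σ t=0..0: t=0:+1/14515200 = 1/14515200
⇒ 3j(2 6 6; 2 -6 4)² = 2/455, sgn +1
4πI² = N·(3j₀)²·(3jₘ)² = 4/55
I = -1·√(0.0727273/4π) = -0.07607531
No selection rule forces the value: the integral is nonzero (none).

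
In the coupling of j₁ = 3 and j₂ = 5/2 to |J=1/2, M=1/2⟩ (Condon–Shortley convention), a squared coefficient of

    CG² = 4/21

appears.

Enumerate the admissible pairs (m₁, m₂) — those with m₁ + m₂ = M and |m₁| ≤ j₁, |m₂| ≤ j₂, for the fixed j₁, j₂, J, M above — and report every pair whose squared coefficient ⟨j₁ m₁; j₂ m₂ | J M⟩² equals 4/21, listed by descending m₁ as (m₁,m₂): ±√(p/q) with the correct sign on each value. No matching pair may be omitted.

(1,-1/2): +√(4/21)

Admissible pairs with m₁+m₂ = M = 1/2: (-2,5/2), (-1,3/2), (0,1/2), (1,-1/2), (2,-3/2), (3,-5/2)
  (m₁,m₂)=(3,-5/2): CG² = 2/7, CG = +√(2/7)
  (m₁,m₂)=(2,-3/2): CG² = 5/21, CG = −√(5/21)
  (m₁,m₂)=(1,-1/2): CG² = 4/21, CG = +√(4/21)   ← matches the target
  (m₁,m₂)=(0,1/2): CG² = 1/7, CG = −√(1/7)
  (m₁,m₂)=(-1,3/2): CG² = 2/21, CG = +√(2/21)
  (m₁,m₂)=(-2,5/2): CG² = 1/21, CG = −√(1/21)
Pairs with CG² = 4/21: (1,-1/2): +√(4/21)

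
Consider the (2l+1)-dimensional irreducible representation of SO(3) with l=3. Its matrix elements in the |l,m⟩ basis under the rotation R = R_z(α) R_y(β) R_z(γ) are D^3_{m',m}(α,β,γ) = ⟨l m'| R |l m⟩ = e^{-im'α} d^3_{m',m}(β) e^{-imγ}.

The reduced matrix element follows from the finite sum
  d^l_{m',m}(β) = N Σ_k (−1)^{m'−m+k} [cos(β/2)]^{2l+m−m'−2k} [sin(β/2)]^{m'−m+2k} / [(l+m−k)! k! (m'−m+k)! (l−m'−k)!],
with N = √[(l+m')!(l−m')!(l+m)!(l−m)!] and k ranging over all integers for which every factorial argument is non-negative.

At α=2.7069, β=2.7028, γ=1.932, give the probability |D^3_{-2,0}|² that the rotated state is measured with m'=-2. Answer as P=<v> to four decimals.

D^3_{-2,0}(2.7069,2.7028,1.9320) = e^{-i·-2·2.7069}·d^3_{-2,0}(2.7028)·e^{-i·0·1.9320}. Compute d first:
Half-angle: c=0.217640, s=0.976029. N=√(1·120·6·6)=65.726707
k∈{2,3} keeps every argument non-negative
  k=2: (−1)^0·65.7267/(12)·0.2176^4·0.9760^2 = +0.011707
  k=3: (−1)^1·65.7267/(12)·0.2176^2·0.9760^4 = -0.235446
d^3_{-2,0}(2.7028) = +0.011707 -0.235446 = -0.223739
|D^3_{-2,0}|² = |d^3_{-2,0}(β)|² = (-0.223739)² = 0.050059 (the z-rotation phases have unit modulus)

P=0.0501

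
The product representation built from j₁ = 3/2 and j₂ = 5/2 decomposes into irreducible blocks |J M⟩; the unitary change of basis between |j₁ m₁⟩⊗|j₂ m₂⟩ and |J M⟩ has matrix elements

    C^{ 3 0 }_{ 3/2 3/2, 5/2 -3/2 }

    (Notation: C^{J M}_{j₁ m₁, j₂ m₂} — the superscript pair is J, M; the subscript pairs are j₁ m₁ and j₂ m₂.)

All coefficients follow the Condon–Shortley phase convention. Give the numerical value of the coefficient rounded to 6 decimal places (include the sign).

triangle: 1!·2!·4!/8! = 48/40320
(j±m)!: 3!·0!·1!·4!·3!·3! = 5184
prefactor² = (2J+1)·Δ·N² = 216/5
  k=0: +1/(0!·1!·0!·1!·2!·3!) = 1/12
Σ = 1/12  ⇒  CG² = 216/5·(1/12)² = 3/10
CG = +√(3/10) = +0.547723

+0.547723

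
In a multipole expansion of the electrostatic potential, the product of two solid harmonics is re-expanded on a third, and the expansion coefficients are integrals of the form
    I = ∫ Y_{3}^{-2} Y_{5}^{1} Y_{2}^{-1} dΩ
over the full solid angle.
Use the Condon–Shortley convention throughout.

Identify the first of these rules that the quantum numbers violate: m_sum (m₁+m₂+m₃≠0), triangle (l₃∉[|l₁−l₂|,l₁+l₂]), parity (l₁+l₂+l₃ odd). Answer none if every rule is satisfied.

m_sum

Σmᵢ = -2  ✗
l₃∈[|l₁−l₂|,l₁+l₂]=[2,8], have l₃=2
Σlᵢ = 10 ⇒ even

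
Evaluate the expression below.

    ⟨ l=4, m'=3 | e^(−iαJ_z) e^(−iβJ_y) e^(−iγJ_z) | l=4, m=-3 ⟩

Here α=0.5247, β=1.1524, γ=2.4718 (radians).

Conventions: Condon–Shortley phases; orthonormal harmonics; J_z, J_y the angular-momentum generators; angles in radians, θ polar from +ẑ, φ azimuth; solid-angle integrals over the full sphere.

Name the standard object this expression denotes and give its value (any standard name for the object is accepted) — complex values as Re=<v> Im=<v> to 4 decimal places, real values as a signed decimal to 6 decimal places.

Wigner D-matrix element, Re=0.1094 Im=-0.0517

This is a Wigner D-matrix element — the rotation-matrix element ⟨l m'| R(α,β,γ) |l m⟩ in the angular-momentum basis.
D^4_{3,-3}(0.5247,1.1524,2.4718) = e^{-i·3·0.5247}·d^4_{3,-3}(1.1524)·e^{-i·-3·2.4718}. Compute d first:
With c≡cos(β/2)=0.838539 and s≡sin(β/2)=0.544841, N=[5040·1·1·5040]^{1/2}=5040.000000
k∈{0,1} keeps every argument non-negative
  k=0: (−1)^6·5040.0000/(720)·0.8385^2·0.5448^6 = +0.128755
  k=1: (−1)^7·5040.0000/(5040)·0.8385^0·0.5448^8 = -0.007765
d^4_{3,-3}(1.1524) = +0.128755 -0.007765 = +0.120990
Phases: e^{-i·(3)·0.5247}=-0.003304-0.999995i, e^{-i·(-3)·2.4718}=+0.424656+0.905355i ⇒ D=+0.109369-0.051741i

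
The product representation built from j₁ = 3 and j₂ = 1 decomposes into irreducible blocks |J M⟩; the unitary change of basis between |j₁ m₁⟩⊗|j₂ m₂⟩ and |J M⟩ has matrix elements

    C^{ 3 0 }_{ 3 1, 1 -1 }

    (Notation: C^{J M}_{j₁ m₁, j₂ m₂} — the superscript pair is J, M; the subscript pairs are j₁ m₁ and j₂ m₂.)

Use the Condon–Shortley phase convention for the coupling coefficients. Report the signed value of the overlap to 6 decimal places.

j₁+j₂−J=1  J+j₁−j₂=5  J−j₁+j₂=1  j₁+j₂+J+1=8
(j₁±m₁, j₂±m₂, J±M) = (4,2,0,2,3,3)
P² = 72
sum k=0..0:
  [0] +1/12 = 1/12
S = 1/12
C² = P²·S² = 1/2 ; C = +0.707107

+√(1/2) ≈ +0.707107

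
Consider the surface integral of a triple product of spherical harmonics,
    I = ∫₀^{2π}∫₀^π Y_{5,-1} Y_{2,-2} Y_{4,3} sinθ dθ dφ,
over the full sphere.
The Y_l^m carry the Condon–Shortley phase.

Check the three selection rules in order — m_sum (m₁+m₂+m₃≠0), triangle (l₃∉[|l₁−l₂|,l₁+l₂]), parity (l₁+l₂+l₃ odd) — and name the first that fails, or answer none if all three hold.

m₁+m₂+m₃ = -1 − 2 + 3 = 0  ✓
triangle: |5−2|=3 ≤ l₃=4 ≤ 5+2=7  ✓
parity: l₁+l₂+l₃ = 11 is odd  ✗

parity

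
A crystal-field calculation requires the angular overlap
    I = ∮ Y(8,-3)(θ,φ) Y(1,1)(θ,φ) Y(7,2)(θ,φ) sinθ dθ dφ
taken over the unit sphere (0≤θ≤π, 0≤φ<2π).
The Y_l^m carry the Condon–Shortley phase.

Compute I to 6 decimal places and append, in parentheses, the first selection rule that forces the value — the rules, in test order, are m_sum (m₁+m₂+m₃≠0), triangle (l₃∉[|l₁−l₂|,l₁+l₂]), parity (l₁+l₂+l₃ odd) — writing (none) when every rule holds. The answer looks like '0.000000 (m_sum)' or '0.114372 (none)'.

Rules hold: Σm=0, L=16 even, 7≤7≤9.
N = 17·3·15 = 765
Δ = 2!·14!·0!/17! = 1/2040
Racah Σ t=1..1: t=1:−1/25401600 = -1/25401600
⇒ 3j(8 1 7; 0 0 0)² = 8/255, sgn +1
Racah Σ t=2..2: t=2:+1/87091200 = 1/87091200
⇒ 3j(8 1 7; -3 1 2)² = 11/408, sgn -1
4πI² = N·(3j₀)²·(3jₘ)² = 11/17
I = -1·√(0.647059/4π) = -0.22691696
No selection rule forces the value: the integral is nonzero (none).

-0.226917 (none)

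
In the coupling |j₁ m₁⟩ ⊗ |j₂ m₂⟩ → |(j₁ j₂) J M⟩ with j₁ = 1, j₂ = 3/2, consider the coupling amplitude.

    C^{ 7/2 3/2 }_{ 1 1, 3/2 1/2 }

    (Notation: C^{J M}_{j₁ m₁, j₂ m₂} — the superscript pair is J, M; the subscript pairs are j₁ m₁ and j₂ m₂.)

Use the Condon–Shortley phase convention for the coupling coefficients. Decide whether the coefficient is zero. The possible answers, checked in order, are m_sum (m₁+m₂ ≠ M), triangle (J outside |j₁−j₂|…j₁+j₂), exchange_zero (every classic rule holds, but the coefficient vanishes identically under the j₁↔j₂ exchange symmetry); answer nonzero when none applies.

m-sum: m₁+m₂ = 1+1/2 = 3/2, M = 3/2  ✓
triangle: need |j₁−j₂| ≤ J ≤ j₁+j₂, i.e. J ∈ [1/2, 5/2]; J = 7/2 is outside ✗ ⇒ coefficient is 0

triangle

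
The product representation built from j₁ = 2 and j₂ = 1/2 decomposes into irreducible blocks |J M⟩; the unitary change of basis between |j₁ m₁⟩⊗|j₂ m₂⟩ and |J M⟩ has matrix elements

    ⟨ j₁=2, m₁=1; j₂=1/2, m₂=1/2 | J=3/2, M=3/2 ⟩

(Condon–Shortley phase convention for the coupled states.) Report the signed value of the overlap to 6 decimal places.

triangle: 1!×3!×0!/5! = 6/120
(j±m)!: 3!×1!×1!×0!×3!×0! = 36
prefactor² = (2J+1)×Δ×N² = 36/5
  k=1: −1/(1!×0!×0!×0!×3!×0!) = -1/6
Σ = -1/6  ⇒  CG² = 36/5×(-1/6)² = 1/5
CG = −√(1/5) = -0.447214

−√(1/5) = -0.447214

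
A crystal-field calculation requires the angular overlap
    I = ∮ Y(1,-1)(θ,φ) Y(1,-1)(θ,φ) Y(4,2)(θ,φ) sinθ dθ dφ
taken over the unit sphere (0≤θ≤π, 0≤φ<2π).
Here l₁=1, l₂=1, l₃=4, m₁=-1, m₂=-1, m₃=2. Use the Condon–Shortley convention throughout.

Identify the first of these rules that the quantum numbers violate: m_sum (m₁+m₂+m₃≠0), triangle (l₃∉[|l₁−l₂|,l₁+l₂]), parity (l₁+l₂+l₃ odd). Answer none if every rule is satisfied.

triangle

Σmᵢ = 0  ✓
l₃∈[|l₁−l₂|,l₁+l₂]=[0,2] required, l₃=4 fails  ✗
Σlᵢ = 6 ⇒ even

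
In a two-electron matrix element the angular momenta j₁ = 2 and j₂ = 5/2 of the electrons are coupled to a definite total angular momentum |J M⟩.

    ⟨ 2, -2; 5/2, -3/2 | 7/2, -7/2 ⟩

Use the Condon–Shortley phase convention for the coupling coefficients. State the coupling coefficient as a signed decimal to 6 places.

−√(4/9) ≈ -0.666667

j₁+j₂−J=1  J+j₁−j₂=3  J−j₁+j₂=4  j₁+j₂+J+1=9
(j₁±m₁, j₂±m₂, J±M) = (0,4,1,4,0,7)
P² = 9216
sum k=1..1:
  [1] −1/144 = -1/144
S = -1/144
C² = P²·S² = 4/9 ; C = -0.666667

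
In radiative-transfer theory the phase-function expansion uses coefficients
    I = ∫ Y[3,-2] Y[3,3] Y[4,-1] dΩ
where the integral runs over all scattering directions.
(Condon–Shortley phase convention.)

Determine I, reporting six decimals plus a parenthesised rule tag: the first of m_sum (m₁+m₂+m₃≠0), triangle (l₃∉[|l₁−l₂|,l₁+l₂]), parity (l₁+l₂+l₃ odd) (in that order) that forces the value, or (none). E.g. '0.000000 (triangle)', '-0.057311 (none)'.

Rules hold: Σm=0, L=10 even, 0≤4≤6.
N = 7·7·9 = 441
Δ = 2!·4!·4!/11! = 1/34650
Racah Σ t=0..2: t=0:+1/72 t=1:−1/16 t=2:+1/72 = -5/144
⇒ 3j(3 3 4; 0 0 0)² = 2/77, sgn -1
Racah Σ t=2..2: t=2:+1/288 = 1/288
⇒ 3j(3 3 4; -2 3 -1)² = 5/231, sgn -1
4πI² = N·(3j₀)²·(3jₘ)² = 30/121
I = +1·√(0.247934/4π) = 0.14046335
No selection rule forces the value: the integral is nonzero (none).

0.140463 (none)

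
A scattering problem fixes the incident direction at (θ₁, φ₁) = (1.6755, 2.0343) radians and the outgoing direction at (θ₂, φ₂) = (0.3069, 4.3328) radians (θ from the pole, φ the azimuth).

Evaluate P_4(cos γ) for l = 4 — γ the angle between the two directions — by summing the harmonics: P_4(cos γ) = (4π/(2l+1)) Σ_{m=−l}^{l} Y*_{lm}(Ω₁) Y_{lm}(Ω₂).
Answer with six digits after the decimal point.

0.073869

Addition theorem: P_4(cos γ) = (4π/9) Σ_m Y*_{lm}(Ω₁) Y_{lm}(Ω₂), m = −4…4:
  m=-4: Y*=(-0.120978, 0.415671)  Y=(0.000193, 0.003681)  product (-0.001554, -0.000365)
  m=-3: Y*=(-0.126592, 0.023073)  Y=(0.029876, -0.013775)  product (-0.003464, 0.002433)
  m=-2: Y*=(0.183413, 0.244404)  Y=(-0.118735, -0.112666)  product (0.005759, -0.049684)
  m=-1: Y*=(-0.064272, 0.128591)  Y=(-0.169682, 0.425336)  product (-0.043788, -0.049157)
  m=+0: Y*=(0.283134, -0.000000)  Y=(0.490934, 0.000000)  product (0.139000, 0.000000)
  m=+1: Y*=(0.064272, 0.128591)  Y=(0.169682, 0.425336)  product (-0.043788, 0.049157)
  m=+2: Y*=(0.183413, -0.244404)  Y=(-0.118735, 0.112666)  product (0.005759, 0.049684)
  m=+3: Y*=(0.126592, 0.023073)  Y=(-0.029876, -0.013775)  product (-0.003464, -0.002433)
  m=+4: Y*=(-0.120978, -0.415671)  Y=(0.000193, -0.003681)  product (-0.001554, 0.000365)
Σ over m = (0.052905, -0.000000); ×(4π/9) → (0.073869, -0.000000). Real part: 0.073869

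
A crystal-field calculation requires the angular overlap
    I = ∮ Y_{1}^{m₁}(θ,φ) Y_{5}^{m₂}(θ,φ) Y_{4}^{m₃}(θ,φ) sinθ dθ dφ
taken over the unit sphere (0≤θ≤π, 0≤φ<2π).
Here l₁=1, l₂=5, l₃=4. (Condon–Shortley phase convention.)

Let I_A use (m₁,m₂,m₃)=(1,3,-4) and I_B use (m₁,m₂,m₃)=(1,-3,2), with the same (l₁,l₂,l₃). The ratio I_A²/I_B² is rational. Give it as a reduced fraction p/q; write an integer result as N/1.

l's match ⇒ only the (l;m) 3-j factors differ between A and B.
A: triangle coeff Δ(1,5,4) = 1/495; Σ_t [0,0]: t=0:+1/80640 = 1/80640; (3j)²=1/495 [(1 5 4; 1 3 -4)], sign=+1
B: triangle coeff Δ(1,5,4) = 1/495; Σ_t [0,0]: t=0:+1/2880 = 1/2880; (3j)²=28/495 [(1 5 4; 1 -3 2)], sign=+1
I_A²/I_B² = (1/495)/(28/495) = 1/28

1/28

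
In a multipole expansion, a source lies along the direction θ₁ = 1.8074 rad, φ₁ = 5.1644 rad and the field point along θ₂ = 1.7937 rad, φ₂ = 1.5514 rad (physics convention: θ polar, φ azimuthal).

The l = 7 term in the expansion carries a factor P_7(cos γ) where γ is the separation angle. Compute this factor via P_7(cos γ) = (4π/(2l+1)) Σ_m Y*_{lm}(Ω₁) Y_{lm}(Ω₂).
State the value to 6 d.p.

0.211422

Expand P_7 via completeness: Σ_{m} conj(Y_{7,m}) at Ω₁ times Y_{7,m} at Ω₂ —
  m=-7: (0.009225, -0.410200) × (-0.056797, 0.415749) = (0.170016, 0.027133)  (running Σ = (0.170016, 0.027133))
  m=-6: (-0.336546, 0.154154) × (0.353474, 0.041323) = (-0.125330, 0.040582)  (running Σ = (0.044686, 0.067716))
  m=-5: (-0.070247, -0.057890) × (-0.011432, 0.117512) = (0.007606, -0.007593)  (running Σ = (0.052292, 0.060123))
  m=-4: (-0.082534, 0.341329) × (0.346001, 0.026899) = (-0.037738, 0.115880)  (running Σ = (0.014554, 0.176003))
  m=-3: (0.019328, -0.004216) × (-0.000693, 0.011902) = (0.000037, 0.000233)  (running Σ = (0.014590, 0.176235))
  m=-2: (0.201230, 0.255686) × (0.327603, 0.012715) = (0.062672, 0.086322)  (running Σ = (0.077263, 0.262558))
  m=-1: (0.026967, -0.055540) × (0.000562, -0.028973) = (-0.001594, -0.000813)  (running Σ = (0.075669, 0.261745))
  m=0: (0.315533, -0.000000) × (0.320187, 0.000000) = (0.101029, 0.000000)  (running Σ = (0.176698, 0.261745))
  m=1: (-0.026967, -0.055540) × (-0.000562, -0.028973) = (-0.001594, 0.000813)  (running Σ = (0.175104, 0.262558))
  m=2: (0.201230, -0.255686) × (0.327603, -0.012715) = (0.062672, -0.086322)  (running Σ = (0.237777, 0.176235))
  m=3: (-0.019328, -0.004216) × (0.000693, 0.011902) = (0.000037, -0.000233)  (running Σ = (0.237813, 0.176003))
  m=4: (-0.082534, -0.341329) × (0.346001, -0.026899) = (-0.037738, -0.115880)  (running Σ = (0.200075, 0.060123))
  m=5: (0.070247, -0.057890) × (0.011432, 0.117512) = (0.007606, 0.007593)  (running Σ = (0.207681, 0.067716))
  m=6: (-0.336546, -0.154154) × (0.353474, -0.041323) = (-0.125330, -0.040582)  (running Σ = (0.082351, 0.027133))
  m=7: (-0.009225, -0.410200) × (0.056797, 0.415749) = (0.170016, -0.027133)  (running Σ = (0.252367, -0.000000))
Σ over m = (0.252367, -0.000000); ×(4π/15) → (0.211422, -0.000000). Real part: 0.211422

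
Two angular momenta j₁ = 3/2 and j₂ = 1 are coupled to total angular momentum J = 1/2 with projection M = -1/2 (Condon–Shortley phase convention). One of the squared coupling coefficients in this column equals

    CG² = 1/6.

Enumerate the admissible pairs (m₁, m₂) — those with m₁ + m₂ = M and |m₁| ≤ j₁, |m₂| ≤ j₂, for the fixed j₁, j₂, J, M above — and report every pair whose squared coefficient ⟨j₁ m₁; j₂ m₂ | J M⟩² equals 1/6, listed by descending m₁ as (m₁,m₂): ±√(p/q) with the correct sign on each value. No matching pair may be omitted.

Admissible pairs with m₁+m₂ = M = -1/2: (-3/2,1), (-1/2,0), (1/2,-1)
  (m₁,m₂)=(1/2,-1): CG² = 1/6, CG = +√(1/6)   ← matches the target
  (m₁,m₂)=(-1/2,0): CG² = 1/3, CG = −√(1/3)
  (m₁,m₂)=(-3/2,1): CG² = 1/2, CG = +√(1/2)
Pairs with CG² = 1/6: (1/2,-1): +√(1/6)

(1/2,-1): +√(1/6)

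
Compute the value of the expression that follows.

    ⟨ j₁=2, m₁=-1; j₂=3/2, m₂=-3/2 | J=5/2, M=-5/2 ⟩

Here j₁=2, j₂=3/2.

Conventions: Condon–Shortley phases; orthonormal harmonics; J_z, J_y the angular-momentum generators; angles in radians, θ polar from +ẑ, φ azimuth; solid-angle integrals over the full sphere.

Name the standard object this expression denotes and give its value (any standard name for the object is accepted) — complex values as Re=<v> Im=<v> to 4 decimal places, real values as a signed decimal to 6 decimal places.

Clebsch–Gordan coefficient, +√(3/7) ≈ +0.654654

This is a Clebsch–Gordan (vector-coupling) coefficient.
j₁+j₂−J=1  J+j₁−j₂=3  J−j₁+j₂=2  j₁+j₂+J+1=7
(j₁±m₁, j₂±m₂, J±M) = (1,3,0,3,0,5)
P² = 432/7
sum k=0..0:
  [0] +1/12 = 1/12
S = 1/12
C² = P²·S² = 3/7 ; C = +0.654654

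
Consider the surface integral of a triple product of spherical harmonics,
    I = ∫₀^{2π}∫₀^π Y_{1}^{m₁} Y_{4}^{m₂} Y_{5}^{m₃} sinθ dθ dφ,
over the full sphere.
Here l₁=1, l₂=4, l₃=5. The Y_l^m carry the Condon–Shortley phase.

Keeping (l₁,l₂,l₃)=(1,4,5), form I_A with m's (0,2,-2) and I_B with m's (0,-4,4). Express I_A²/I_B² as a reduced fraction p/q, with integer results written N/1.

l's match ⇒ only the (l;m) 3-j factors differ between A and B.
A: triangle coeff Δ(1,4,5) = 1/495; Σ_t [0,0]: t=0:+1/1440 = 1/1440; (3j)²=7/165 [(1 4 5; 0 2 -2)], sign=-1
B: triangle coeff Δ(1,4,5) = 1/495; Σ_t [0,0]: t=0:+1/40320 = 1/40320; (3j)²=1/55 [(1 4 5; 0 -4 4)], sign=-1
I_A²/I_B² = (7/165)/(1/55) = 7/3

7/3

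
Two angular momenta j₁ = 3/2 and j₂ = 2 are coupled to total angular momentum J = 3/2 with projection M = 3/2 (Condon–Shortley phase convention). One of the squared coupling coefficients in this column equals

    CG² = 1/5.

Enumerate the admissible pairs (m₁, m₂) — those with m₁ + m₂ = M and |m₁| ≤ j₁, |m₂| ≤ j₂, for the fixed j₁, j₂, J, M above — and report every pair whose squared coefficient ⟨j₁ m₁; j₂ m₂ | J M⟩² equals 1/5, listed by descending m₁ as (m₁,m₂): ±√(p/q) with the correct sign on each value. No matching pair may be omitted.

Admissible pairs with m₁+m₂ = M = 3/2: (-1/2,2), (1/2,1), (3/2,0)
  (m₁,m₂)=(3/2,0): CG² = 1/5, CG = +√(1/5)   ← matches the target
  (m₁,m₂)=(1/2,1): CG² = 2/5, CG = −√(2/5)
  (m₁,m₂)=(-1/2,2): CG² = 2/5, CG = +√(2/5)
Pairs with CG² = 1/5: (3/2,0): +√(1/5)

(3/2,0): +√(1/5)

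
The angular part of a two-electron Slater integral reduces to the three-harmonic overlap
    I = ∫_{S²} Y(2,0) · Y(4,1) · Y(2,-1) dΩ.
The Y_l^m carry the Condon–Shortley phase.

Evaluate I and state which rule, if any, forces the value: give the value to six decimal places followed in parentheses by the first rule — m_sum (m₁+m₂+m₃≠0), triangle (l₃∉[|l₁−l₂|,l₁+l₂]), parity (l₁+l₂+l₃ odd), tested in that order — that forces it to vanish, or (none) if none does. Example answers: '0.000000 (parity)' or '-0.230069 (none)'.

Rules hold: Σm=0, L=8 even, 2≤2≤6.
N = 5·9·5 = 225
Δ = 4!·0!·4!/9! = 1/630
Racah Σ t=2..2: t=2:+1/16 = 1/16
⇒ 3j(2 4 2; 0 0 0)² = 2/35, sgn +1
Racah Σ t=2..2: t=2:+1/24 = 1/24
⇒ 3j(2 4 2; 0 1 -1)² = 1/21, sgn -1
4πI² = N·(3j₀)²·(3jₘ)² = 30/49
I = -1·√(0.612245/4π) = -0.22072812
No selection rule forces the value: the integral is nonzero (none).

-0.220728 (none)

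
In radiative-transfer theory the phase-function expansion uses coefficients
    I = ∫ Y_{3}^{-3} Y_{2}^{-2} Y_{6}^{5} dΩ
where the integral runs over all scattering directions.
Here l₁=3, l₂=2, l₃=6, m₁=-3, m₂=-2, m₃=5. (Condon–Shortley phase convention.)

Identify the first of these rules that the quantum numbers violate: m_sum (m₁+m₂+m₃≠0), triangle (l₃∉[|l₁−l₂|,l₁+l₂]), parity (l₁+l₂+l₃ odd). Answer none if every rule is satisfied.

Σmᵢ = 0  ✓
l₃∈[|l₁−l₂|,l₁+l₂]=[1,5] required, l₃=6 fails  ✗
Σlᵢ = 11 ⇒ odd

triangle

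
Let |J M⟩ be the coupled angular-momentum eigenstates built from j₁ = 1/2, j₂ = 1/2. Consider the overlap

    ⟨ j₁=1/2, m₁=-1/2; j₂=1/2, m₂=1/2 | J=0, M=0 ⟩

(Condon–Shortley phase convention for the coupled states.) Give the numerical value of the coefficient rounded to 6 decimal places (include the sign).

j₁+j₂−J=1  J+j₁−j₂=0  J−j₁+j₂=0  j₁+j₂+J+1=2
(j₁±m₁, j₂±m₂, J±M) = (0,1,1,0,0,0)
P² = 1/2
sum k=1..1:
  [1] −1/1 = -1
S = -1
C² = P²·S² = 1/2 ; C = -0.707107

−√(1/2) = -0.707107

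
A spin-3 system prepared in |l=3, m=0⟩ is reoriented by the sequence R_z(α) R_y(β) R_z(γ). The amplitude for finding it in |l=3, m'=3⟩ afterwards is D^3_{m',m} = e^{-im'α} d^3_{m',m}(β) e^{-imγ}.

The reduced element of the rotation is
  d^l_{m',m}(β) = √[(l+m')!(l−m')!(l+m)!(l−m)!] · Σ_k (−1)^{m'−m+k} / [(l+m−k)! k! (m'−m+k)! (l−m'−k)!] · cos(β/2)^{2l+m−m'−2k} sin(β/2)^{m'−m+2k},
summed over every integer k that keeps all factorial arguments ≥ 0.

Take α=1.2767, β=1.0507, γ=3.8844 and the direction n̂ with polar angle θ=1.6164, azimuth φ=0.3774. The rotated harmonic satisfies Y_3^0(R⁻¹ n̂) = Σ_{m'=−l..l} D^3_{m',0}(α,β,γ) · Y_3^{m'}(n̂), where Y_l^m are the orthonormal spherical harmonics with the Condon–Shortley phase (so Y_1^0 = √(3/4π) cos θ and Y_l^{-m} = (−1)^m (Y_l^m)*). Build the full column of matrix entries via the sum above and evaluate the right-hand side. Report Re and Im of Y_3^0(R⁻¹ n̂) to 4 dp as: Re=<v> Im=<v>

Re=-0.3211 Im=0.0000

Need the full column D^3_{m',0} for m'=−3..3 at α=1.2767, β=1.0507, γ=3.8844.
cos(β/2)=0.865148, sin(β/2)=0.501516
d^3_{-3,0}: single k=3 term ⇒ +0.365293;  D = -0.282077-0.232102i
d^3_{-2,0}: k∈[2..3] ⇒ +0.771778 -0.259347 = +0.512432;  D = -0.426315+0.284327i
d^3_{-1,0}: k∈[1..3] ⇒ +0.842032 -0.848863 +0.095083 = +0.088252;  D = +0.025582+0.084463i
d^3_{0,0}: k∈[0..3] ⇒ +0.419318 -1.268161 +0.426150 -0.015911 = -0.438604;  D = -0.438604+0.000000i
d^3_{1,0}: k∈[0..2] ⇒ -0.842032 +0.848863 -0.095083 = -0.088252;  D = -0.025582+0.084463i
d^3_{2,0}: k∈[0..1] ⇒ +0.771778 -0.259347 = +0.512432;  D = -0.426315-0.284327i
d^3_{3,0}: single k=0 term ⇒ -0.365293;  D = +0.282077-0.232102i
Y_3^{m'}(θ=1.6164,φ=0.3774) and Σ D·Y over m':
  (-0.2821-0.2321i)·(+0.1766-0.3766i)  (-0.4263+0.2843i)·(-0.0339+0.0319i)  (+0.0256+0.0845i)·(-0.2970+0.1177i)  (-0.4386+0.0000i)·(+0.0509+0.0000i)  (-0.0256+0.0845i)·(+0.2970+0.1177i)  (-0.4263-0.2843i)·(-0.0339-0.0319i)  (+0.2821-0.2321i)·(-0.1766-0.3766i)
Y_3^0(R⁻¹ n̂) = -0.321076+0.000000i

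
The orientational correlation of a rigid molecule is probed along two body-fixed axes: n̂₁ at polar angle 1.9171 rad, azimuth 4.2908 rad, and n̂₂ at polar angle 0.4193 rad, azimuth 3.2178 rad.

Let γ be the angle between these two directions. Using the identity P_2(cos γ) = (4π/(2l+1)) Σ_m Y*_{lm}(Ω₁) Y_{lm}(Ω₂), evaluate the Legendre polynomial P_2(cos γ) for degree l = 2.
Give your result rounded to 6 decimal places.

Term-by-term m-sum for l=2 (normalisation 4π/5 = 2.513274):
  term(m=-2) = -0.01190 + 0.01836j   from Y*(Ω₁)=-0.22731 + 0.25522j, Y(Ω₂)=0.06328 - 0.00972j
  term(m=-1) = -0.03383 - 0.06226j   from Y*(Ω₁)=0.10093 + 0.22506j, Y(Ω₂)=-0.28644 + 0.02187j
  term(m=+0) = -0.09782 + 0.00000j   from Y*(Ω₁)=-0.20638 + 0.00000j, Y(Ω₂)=0.47396 + 0.00000j
  term(m=+1) = -0.03383 + 0.06226j   from Y*(Ω₁)=-0.10093 + 0.22506j, Y(Ω₂)=0.28644 + 0.02187j
  term(m=+2) = -0.01190 - 0.01836j   from Y*(Ω₁)=-0.22731 - 0.25522j, Y(Ω₂)=0.06328 + 0.00972j
Accumulated sum -0.18929 + 0.00000j; after 4π/(2l+1) scaling, -0.47574 + 0.00000j ⇒ P_2 = -0.475744

-0.475744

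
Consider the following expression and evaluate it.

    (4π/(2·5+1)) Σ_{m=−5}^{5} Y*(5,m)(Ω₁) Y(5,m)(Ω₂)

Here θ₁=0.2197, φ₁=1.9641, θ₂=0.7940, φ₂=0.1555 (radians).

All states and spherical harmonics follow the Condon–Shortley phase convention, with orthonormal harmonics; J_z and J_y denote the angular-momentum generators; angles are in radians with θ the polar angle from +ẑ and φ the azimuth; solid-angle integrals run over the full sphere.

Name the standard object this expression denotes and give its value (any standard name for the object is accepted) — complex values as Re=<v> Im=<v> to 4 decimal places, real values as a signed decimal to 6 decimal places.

This sum is the spherical-harmonic addition theorem: it equals the Legendre polynomial P_l(cos γ) of the angle γ between the two directions.
Addition theorem: P_5(cos γ) = (4π/11) Σ_m Y*_{lm}(Ω₁) Y_{lm}(Ω₂), m = −5…5:
  [-5]  conj(Y_{5,-5})(Ω₁) = (-0.000211, -0.000088) ; Y_{5,-5}(Ω₂) = (0.061020, -0.060064) ; Δ = (-0.000018, 0.000007)
  [-4]  conj(Y_{5,-4})(Ω₁) = (-0.000008, 0.003231) ; Y_{5,-4}(Ω₂) = (0.216298, -0.155071) ; Δ = (0.000499, 0.000700)
  [-3]  conj(Y_{5,-3})(Ω₁) = (0.025071, -0.010332) ; Y_{5,-3}(Ω₂) = (0.383574, -0.193157) ; Δ = (0.007621, -0.008806)
  [-2]  conj(Y_{5,-2})(Ω₁) = (-0.103061, -0.103311) ; Y_{5,-2}(Ω₂) = (0.272780, -0.087680) ; Δ = (-0.037171, -0.019145)
  [-1]  conj(Y_{5,-1})(Ω₁) = (-0.179697, 0.433087) ; Y_{5,-1}(Ω₂) = (-0.182479, 0.028606) ; Δ = (0.020402, -0.084170)
  [+0]  conj(Y_{5,0})(Ω₁) = (0.625748, -0.000000) ; Y_{5,0}(Ω₂) = (-0.343105, 0.000000) ; Δ = (-0.214697, 0.000000)
  [+1]  conj(Y_{5,1})(Ω₁) = (0.179697, 0.433087) ; Y_{5,1}(Ω₂) = (0.182479, 0.028606) ; Δ = (0.020402, 0.084170)
  [+2]  conj(Y_{5,2})(Ω₁) = (-0.103061, 0.103311) ; Y_{5,2}(Ω₂) = (0.272780, 0.087680) ; Δ = (-0.037171, 0.019145)
  [+3]  conj(Y_{5,3})(Ω₁) = (-0.025071, -0.010332) ; Y_{5,3}(Ω₂) = (-0.383574, -0.193157) ; Δ = (0.007621, 0.008806)
  [+4]  conj(Y_{5,4})(Ω₁) = (-0.000008, -0.003231) ; Y_{5,4}(Ω₂) = (0.216298, 0.155071) ; Δ = (0.000499, -0.000700)
  [+5]  conj(Y_{5,5})(Ω₁) = (0.000211, -0.000088) ; Y_{5,5}(Ω₂) = (-0.061020, -0.060064) ; Δ = (-0.000018, -0.000007)
Accumulated sum (-0.232031, 0.000000); after 4π/(2l+1) scaling, (-0.265072, 0.000000) ⇒ P_5 = -0.265072

Legendre polynomial (addition theorem), -0.265072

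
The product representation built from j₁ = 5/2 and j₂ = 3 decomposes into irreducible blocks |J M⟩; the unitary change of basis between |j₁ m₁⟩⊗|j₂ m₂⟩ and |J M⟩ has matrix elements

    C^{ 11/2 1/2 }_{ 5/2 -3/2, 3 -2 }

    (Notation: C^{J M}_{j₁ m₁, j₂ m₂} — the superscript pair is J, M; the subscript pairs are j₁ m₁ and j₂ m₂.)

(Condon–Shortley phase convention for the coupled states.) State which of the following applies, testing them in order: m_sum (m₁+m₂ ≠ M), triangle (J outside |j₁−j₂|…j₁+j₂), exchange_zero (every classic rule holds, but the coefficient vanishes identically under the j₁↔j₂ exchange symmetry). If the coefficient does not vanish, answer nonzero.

m_sum

m-sum: m₁+m₂ = -3/2+(-2) = -7/2, M = 1/2  ✗ ⇒ coefficient is 0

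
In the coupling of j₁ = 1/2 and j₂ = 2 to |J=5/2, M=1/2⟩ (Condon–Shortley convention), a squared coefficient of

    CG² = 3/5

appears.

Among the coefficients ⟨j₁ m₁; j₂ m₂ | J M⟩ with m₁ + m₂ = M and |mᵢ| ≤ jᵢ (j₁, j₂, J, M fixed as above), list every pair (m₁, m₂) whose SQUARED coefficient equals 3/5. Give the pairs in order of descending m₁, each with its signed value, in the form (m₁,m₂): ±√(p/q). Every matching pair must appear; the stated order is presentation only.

Admissible pairs with m₁+m₂ = M = 1/2: (-1/2,1), (1/2,0)
  (m₁,m₂)=(1/2,0): CG² = 3/5, CG = +√(3/5)   ← matches the target
  (m₁,m₂)=(-1/2,1): CG² = 2/5, CG = +√(2/5)
Pairs with CG² = 3/5: (1/2,0): +√(3/5)

(1/2,0): +√(3/5)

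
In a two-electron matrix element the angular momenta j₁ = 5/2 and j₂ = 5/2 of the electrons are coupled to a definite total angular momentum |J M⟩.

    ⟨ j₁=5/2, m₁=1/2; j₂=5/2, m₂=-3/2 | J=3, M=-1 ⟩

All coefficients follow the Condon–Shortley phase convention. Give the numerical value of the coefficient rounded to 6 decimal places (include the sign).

√[7·2!3!3!/9! · 3!2!1!4!2!4!] = √(96/5)
  +(−1)^0/∏(0,2,2,1,1,2)! = 1/8  (running 1/8)
  +(−1)^1/∏(1,1,1,0,2,3)! = -1/12  (running 1/24)
⟨..|..⟩ = √(96/5)·(1/24) = +0.182574

+0.182574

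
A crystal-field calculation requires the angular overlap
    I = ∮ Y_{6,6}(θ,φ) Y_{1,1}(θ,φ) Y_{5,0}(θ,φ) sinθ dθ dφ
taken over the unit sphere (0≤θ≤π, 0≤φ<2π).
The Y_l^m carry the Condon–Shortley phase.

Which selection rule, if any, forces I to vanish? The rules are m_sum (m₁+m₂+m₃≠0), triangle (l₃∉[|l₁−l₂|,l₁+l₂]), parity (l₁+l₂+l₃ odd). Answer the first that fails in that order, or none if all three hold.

m_sum

azimuthal sum: 6 + 1 + 0 = 7  ✗
5 ≤ 5 ≤ 7 (triangle on l)
L = 6 + 1 + 5 = 12 (even)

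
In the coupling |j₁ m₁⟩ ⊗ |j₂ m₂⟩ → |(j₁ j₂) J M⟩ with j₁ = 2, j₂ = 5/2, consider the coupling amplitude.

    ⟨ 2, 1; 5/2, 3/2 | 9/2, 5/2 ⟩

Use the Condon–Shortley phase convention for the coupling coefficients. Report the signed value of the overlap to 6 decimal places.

+√(5/9) = +0.745356

j₁+j₂−J=0  J+j₁−j₂=4  J−j₁+j₂=5  j₁+j₂+J+1=10
(j₁±m₁, j₂±m₂, J±M) = (3,1,4,1,7,2)
P² = 11520
sum k=0..0:
  [0] +1/144 = 1/144
S = 1/144
C² = P²·S² = 5/9 ; C = +0.745356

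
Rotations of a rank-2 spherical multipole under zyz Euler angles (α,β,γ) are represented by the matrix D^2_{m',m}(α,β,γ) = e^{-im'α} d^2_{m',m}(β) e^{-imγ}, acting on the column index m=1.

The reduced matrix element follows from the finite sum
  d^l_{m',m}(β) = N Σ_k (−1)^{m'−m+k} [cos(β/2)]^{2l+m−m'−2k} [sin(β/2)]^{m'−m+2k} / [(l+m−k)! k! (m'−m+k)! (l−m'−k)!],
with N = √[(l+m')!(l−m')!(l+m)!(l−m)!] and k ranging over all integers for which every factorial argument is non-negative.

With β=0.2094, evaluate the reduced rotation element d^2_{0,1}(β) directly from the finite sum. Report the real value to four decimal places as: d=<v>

d=0.2490

d^2_{0,1}(β=0.2094) via the finite sum:
c=cos(0.209400/2)=0.994524, s=sin(0.209400/2)=0.104509; N=√[2·2·6·1]=4.898979
k: max(0,(1)−(0))=1 … min(2+(1),2−(0))=2
  k=1: (−1)^0·4.8990/(2)·0.9945^3·0.1045^1 = +0.251811
  k=2: (−1)^1·4.8990/(2)·0.9945^1·0.1045^3 = -0.002781
d^2_{0,1}(0.2094) = +0.251811 -0.002781 = +0.249030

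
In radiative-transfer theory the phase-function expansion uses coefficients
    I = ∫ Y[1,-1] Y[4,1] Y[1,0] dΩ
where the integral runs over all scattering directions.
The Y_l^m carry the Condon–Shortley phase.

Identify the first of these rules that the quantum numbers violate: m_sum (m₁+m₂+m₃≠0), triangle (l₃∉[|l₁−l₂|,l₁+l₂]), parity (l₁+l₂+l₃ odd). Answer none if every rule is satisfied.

Σmᵢ = 0  ✓
l₃∈[|l₁−l₂|,l₁+l₂]=[3,5] required, l₃=1 fails  ✗
Σlᵢ = 6 ⇒ even

triangle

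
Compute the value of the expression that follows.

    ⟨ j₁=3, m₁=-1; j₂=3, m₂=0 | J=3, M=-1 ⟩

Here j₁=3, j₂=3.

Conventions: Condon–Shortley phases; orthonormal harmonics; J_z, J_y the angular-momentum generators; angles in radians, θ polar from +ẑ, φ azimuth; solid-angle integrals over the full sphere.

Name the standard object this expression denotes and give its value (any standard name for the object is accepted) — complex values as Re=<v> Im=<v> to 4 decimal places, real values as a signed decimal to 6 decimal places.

This is a Clebsch–Gordan (vector-coupling) coefficient.
j₁+j₂−J=3  J+j₁−j₂=3  J−j₁+j₂=3  j₁+j₂+J+1=10
(j₁±m₁, j₂±m₂, J±M) = (2,4,3,3,2,4)
P² = 864/25
sum k=1..3:
  [1] −1/24 = -1/24
  [2] +1/8 = 1/8
  [3] −1/72 = -1/72
S = 5/72
C² = P²·S² = 1/6 ; C = +0.408248

Clebsch–Gordan coefficient, +√(1/6) ≈ +0.408248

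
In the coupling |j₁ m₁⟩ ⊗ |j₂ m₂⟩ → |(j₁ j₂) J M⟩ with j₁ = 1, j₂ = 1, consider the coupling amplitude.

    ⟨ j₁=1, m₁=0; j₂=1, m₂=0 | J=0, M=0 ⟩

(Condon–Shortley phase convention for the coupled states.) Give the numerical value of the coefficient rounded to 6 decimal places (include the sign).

j₁+j₂−J=2  J+j₁−j₂=0  J−j₁+j₂=0  j₁+j₂+J+1=3
(j₁±m₁, j₂±m₂, J±M) = (1,1,1,1,0,0)
P² = 1/3
sum k=1..1:
  [1] −1/1 = -1
S = -1
C² = P²·S² = 1/3 ; C = -0.577350

-0.577350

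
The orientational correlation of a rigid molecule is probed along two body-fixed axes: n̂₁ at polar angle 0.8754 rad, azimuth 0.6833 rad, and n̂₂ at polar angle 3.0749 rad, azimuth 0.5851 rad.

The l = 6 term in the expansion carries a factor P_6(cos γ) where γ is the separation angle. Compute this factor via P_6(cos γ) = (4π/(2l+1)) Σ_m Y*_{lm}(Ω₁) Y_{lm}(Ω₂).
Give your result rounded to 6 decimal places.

0.198965

Term-by-term m-sum for l=6 (normalisation 4π/13 = 0.966644):
  [-6]  conj(Y_{6,-6})(Ω₁) = -0.05691 - 0.08097j ; Y_{6,-6}(Ω₂) = -0.00000 + 0.00000j ; Δ = 0.00000 + 0.00000j
  [-5]  conj(Y_{6,-5})(Ω₁) = -0.27535 - 0.07766j ; Y_{6,-5}(Ω₂) = 0.00000 + 0.00000j ; Δ = -0.00000 - 0.00000j
  [-4]  conj(Y_{6,-4})(Ω₁) = -0.40003 + 0.17310j ; Y_{6,-4}(Ω₂) = -0.00005 - 0.00005j ; Δ = 0.00003 + 0.00001j
  [-3]  conj(Y_{6,-3})(Ω₁) = -0.13195 + 0.25402j ; Y_{6,-3}(Ω₂) = 0.00028 + 0.00150j ; Δ = -0.00042 - 0.00013j
  [-2]  conj(Y_{6,-2})(Ω₁) = -0.03225 - 0.15573j ; Y_{6,-2}(Ω₂) = 0.00891 - 0.02103j ; Δ = -0.00356 - 0.00071j
  [-1]  conj(Y_{6,-1})(Ω₁) = -0.27568 - 0.22444j ; Y_{6,-1}(Ω₂) = -0.17906 + 0.11863j ; Δ = 0.07599 + 0.00749j
  [+0]  conj(Y_{6,0})(Ω₁) = 0.06366 + 0.00000j ; Y_{6,0}(Ω₂) = 0.97015 + 0.00000j ; Δ = 0.06176 + 0.00000j
  [+1]  conj(Y_{6,1})(Ω₁) = 0.27568 - 0.22444j ; Y_{6,1}(Ω₂) = 0.17906 + 0.11863j ; Δ = 0.07599 - 0.00749j
  [+2]  conj(Y_{6,2})(Ω₁) = -0.03225 + 0.15573j ; Y_{6,2}(Ω₂) = 0.00891 + 0.02103j ; Δ = -0.00356 + 0.00071j
  [+3]  conj(Y_{6,3})(Ω₁) = 0.13195 + 0.25402j ; Y_{6,3}(Ω₂) = -0.00028 + 0.00150j ; Δ = -0.00042 + 0.00013j
  [+4]  conj(Y_{6,4})(Ω₁) = -0.40003 - 0.17310j ; Y_{6,4}(Ω₂) = -0.00005 + 0.00005j ; Δ = 0.00003 - 0.00001j
  [+5]  conj(Y_{6,5})(Ω₁) = 0.27535 - 0.07766j ; Y_{6,5}(Ω₂) = -0.00000 + 0.00000j ; Δ = -0.00000 + 0.00000j
  [+6]  conj(Y_{6,6})(Ω₁) = -0.05691 + 0.08097j ; Y_{6,6}(Ω₂) = -0.00000 - 0.00000j ; Δ = 0.00000 - 0.00000j
Σ over m = 0.20583 - 0.00000j; ×(4π/13) → 0.19897 - 0.00000j. Real part: 0.198965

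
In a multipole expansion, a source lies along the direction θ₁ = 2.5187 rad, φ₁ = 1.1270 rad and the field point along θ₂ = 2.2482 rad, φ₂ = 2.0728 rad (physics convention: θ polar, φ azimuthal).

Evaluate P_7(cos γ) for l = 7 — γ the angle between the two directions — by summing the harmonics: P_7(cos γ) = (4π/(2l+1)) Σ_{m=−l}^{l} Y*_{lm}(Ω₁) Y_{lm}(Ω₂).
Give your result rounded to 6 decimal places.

-0.138141

Summing Y*_{l m}(θ₁,φ₁)·Y_{l m}(θ₂,φ₂) over m ∈ [−7, 7]; prefactor 4π/(2·7+1) = 0.837758:
  [-7]  conj(Y_{7,-7})(Ω₁) = -0.00040 + 0.01149j ; Y_{7,-7}(Ω₂) = -0.03173 - 0.08123j ; Δ = 0.00095 - 0.00033j
  [-6]  conj(Y_{7,-6})(Ω₁) = -0.05317 - 0.02760j ; Y_{7,-6}(Ω₂) = -0.26027 - 0.03391j ; Δ = 0.01290 + 0.00899j
  [-5]  conj(Y_{7,-5})(Ω₁) = 0.14974 - 0.11340j ; Y_{7,-5}(Ω₂) = -0.25557 + 0.34937j ; Δ = 0.00135 + 0.08130j
  [-4]  conj(Y_{7,-4})(Ω₁) = 0.07813 + 0.37692j ; Y_{7,-4}(Ω₂) = 0.15127 + 0.32365j ; Δ = -0.11017 + 0.08230j
  [-3]  conj(Y_{7,-3})(Ω₁) = -0.46284 - 0.11297j ; Y_{7,-3}(Ω₂) = -0.04487 - 0.00291j ; Δ = 0.02044 + 0.00642j
  [-2]  conj(Y_{7,-2})(Ω₁) = 0.12734 - 0.15644j ; Y_{7,-2}(Ω₂) = -0.19642 + 0.30862j ; Δ = 0.02327 + 0.07003j
  [-1]  conj(Y_{7,-1})(Ω₁) = -0.13121 - 0.27598j ; Y_{7,-1}(Ω₂) = 0.05625 + 0.10248j ; Δ = 0.02090 - 0.02897j
  [+0]  conj(Y_{7,0})(Ω₁) = 0.31178 + 0.00000j ; Y_{7,0}(Ω₂) = -0.33410 + 0.00000j ; Δ = -0.10417 + 0.00000j
  [+1]  conj(Y_{7,1})(Ω₁) = 0.13121 - 0.27598j ; Y_{7,1}(Ω₂) = -0.05625 + 0.10248j ; Δ = 0.02090 + 0.02897j
  [+2]  conj(Y_{7,2})(Ω₁) = 0.12734 + 0.15644j ; Y_{7,2}(Ω₂) = -0.19642 - 0.30862j ; Δ = 0.02327 - 0.07003j
  [+3]  conj(Y_{7,3})(Ω₁) = 0.46284 - 0.11297j ; Y_{7,3}(Ω₂) = 0.04487 - 0.00291j ; Δ = 0.02044 - 0.00642j
  [+4]  conj(Y_{7,4})(Ω₁) = 0.07813 - 0.37692j ; Y_{7,4}(Ω₂) = 0.15127 - 0.32365j ; Δ = -0.11017 - 0.08230j
  [+5]  conj(Y_{7,5})(Ω₁) = -0.14974 - 0.11340j ; Y_{7,5}(Ω₂) = 0.25557 + 0.34937j ; Δ = 0.00135 - 0.08130j
  [+6]  conj(Y_{7,6})(Ω₁) = -0.05317 + 0.02760j ; Y_{7,6}(Ω₂) = -0.26027 + 0.03391j ; Δ = 0.01290 - 0.00899j
  [+7]  conj(Y_{7,7})(Ω₁) = 0.00040 + 0.01149j ; Y_{7,7}(Ω₂) = 0.03173 - 0.08123j ; Δ = 0.00095 + 0.00033j
Accumulated sum -0.16489 + 0.00000j; after 4π/(2l+1) scaling, -0.13814 + 0.00000j ⇒ P_7 = -0.138141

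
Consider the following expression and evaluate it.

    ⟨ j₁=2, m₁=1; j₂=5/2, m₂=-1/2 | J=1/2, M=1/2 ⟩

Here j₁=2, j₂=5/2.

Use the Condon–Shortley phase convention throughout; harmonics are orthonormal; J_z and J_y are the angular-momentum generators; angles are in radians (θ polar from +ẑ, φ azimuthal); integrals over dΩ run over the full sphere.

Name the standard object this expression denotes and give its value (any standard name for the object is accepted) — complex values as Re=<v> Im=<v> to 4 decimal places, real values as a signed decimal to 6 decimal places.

Clebsch–Gordan coefficient, −√(2/15) ≈ -0.365148

This is a Clebsch–Gordan (vector-coupling) coefficient.
triangle: 4!*0!*1!/6! = 24/720
(j±m)!: 3!*1!*2!*3!*1!*0! = 72
prefactor² = (2J+1)*Δ*N² = 24/5
  k=1: −1/(1!*3!*0!*1!*0!*0!) = -1/6
Σ = -1/6  ⇒  CG² = 24/5*(-1/6)² = 2/15
CG = −√(2/15) = -0.365148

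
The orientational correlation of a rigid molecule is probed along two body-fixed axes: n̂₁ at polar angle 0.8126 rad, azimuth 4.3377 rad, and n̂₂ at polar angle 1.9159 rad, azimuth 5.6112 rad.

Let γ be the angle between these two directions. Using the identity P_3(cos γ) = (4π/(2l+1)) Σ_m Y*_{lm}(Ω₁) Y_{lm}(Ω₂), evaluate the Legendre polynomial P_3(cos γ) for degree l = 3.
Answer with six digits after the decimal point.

0.048607

Expand P_3 via completeness: Σ_{m} conj(Y_{3,m}) at Ω₁ times Y_{3,m} at Ω₂ —
  m=-3: Y*=+0.144032+0.068995i  Y=-0.149717+0.313806i  product -0.043215+0.034868i
  m=-2: Y*=-0.271227+0.252359i  Y=-0.068852-0.298323i  product +0.093959+0.063538i
  m=-1: Y*=-0.117144-0.297875i  Y=-0.101815-0.080993i  product -0.012199+0.039816i
  m=+0: Y*=-0.163183-0.000000i  Y=+0.306492+0.000000i  product -0.050014-0.000000i
  m=+1: Y*=+0.117144-0.297875i  Y=+0.101815-0.080993i  product -0.012199-0.039816i
  m=+2: Y*=-0.271227-0.252359i  Y=-0.068852+0.298323i  product +0.093959-0.063538i
  m=+3: Y*=-0.144032+0.068995i  Y=+0.149717+0.313806i  product -0.043215-0.034868i
Σ over m = +0.027076-0.000000i; ×(4π/7) → +0.048607-0.000000i. Real part: 0.048607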